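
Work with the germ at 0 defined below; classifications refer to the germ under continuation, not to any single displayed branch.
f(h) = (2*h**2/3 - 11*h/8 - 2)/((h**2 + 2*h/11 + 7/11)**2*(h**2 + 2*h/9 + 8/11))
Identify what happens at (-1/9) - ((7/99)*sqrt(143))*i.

The denominator factor h**2 + 2*h/9 + 8/11 vanishes at (-1/9) - ((7/99)*sqrt(143))*i and appears to the power 1; the numerator there equals (-49517/21384) + ((2303/21384)*sqrt(143))*i, nonzero, and no other factor vanishes.
Hence a pole whose order is the multiplicity, 1.

The point is a pole of order 1.


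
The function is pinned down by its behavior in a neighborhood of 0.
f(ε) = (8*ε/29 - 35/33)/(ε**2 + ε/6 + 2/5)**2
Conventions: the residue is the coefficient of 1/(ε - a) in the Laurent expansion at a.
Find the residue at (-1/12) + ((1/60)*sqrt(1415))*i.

The residue is ((746640/25548391)*sqrt(1415))*i.

The factor ε**2 + ε/6 + 2/5 splits as (ε - a)(ε - a') with a = (-1/12) + ((1/60)*sqrt(1415))*i, a' = (-1/12) - ((1/60)*sqrt(1415))*i. At the order-2 pole a set g(ε) = (ε - a)^2*f(ε) = [8*ε/29 - 35/33] / (ε - a')^2.
Order-2 pole: residue = g'(a); g'((-1/12) + ((1/60)*sqrt(1415))*i) = ((746640/25548391)*sqrt(1415))*i, so the residue is ((746640/25548391)*sqrt(1415))*i.


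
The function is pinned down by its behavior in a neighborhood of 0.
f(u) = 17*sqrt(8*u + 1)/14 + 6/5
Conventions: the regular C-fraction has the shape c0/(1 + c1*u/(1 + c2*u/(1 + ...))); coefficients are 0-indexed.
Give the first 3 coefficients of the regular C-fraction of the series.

The regular C-fraction coefficients are [169/70, -340/169, 678/169].

Taylor coefficients (expand at 0): a_0 = 169/70, a_1 = 34/7, a_2 = -68/7.
c0 = a_0 = 169/70. Peel one level at a time: if S = 1 + c*u/S' with S'(0) = 1, then c is the u-coefficient of S and S' = c*u/(S - 1).
S_1 = c0/f = 1 + (-340/169)*u + (230520/28561)*u^2 + ...; c1 = -340/169.
S_2 = c1*u/(S_1 - 1) = 1 + (678/169)*u + ...; c2 = 678/169.


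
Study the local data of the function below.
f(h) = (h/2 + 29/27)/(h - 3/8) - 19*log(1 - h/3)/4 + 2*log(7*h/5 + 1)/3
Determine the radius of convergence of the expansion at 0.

Denominator factor (h - 3/8): pole of order 1 at 3/8, modulus 3/8.
Branch term (-19/4)*log(1 - h/(3)): its argument vanishes at h = 3, a logarithmic branch point, modulus 3.
Branch term (2/3)*log(1 - h/(-5/7)): its argument vanishes at h = -5/7, a logarithmic branch point, modulus 5/7.
The radius of convergence is the smallest modulus among the singular points: 3/8.

The radius of convergence is 3/8.


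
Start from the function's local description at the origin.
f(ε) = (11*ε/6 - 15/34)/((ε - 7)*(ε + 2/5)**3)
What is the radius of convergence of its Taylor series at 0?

Denominator factor (ε - 7): pole of order 1 at 7, modulus 7.
Denominator factor (ε + 2/5)^3: pole of order 3 at -2/5, modulus 2/5.
The radius of convergence is the smallest modulus among the singular points: 2/5.

The radius of convergence is 2/5.


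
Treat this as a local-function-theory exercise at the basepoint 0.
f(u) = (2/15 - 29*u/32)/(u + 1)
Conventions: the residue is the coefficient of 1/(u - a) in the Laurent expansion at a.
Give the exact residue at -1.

At the order-1 pole -1 set g(u) = (u - (-1))*f(u) = 2/15 - 29*u/32.
Simple pole: residue = g(a) at a = -1, which is 499/480.

The residue is 499/480.


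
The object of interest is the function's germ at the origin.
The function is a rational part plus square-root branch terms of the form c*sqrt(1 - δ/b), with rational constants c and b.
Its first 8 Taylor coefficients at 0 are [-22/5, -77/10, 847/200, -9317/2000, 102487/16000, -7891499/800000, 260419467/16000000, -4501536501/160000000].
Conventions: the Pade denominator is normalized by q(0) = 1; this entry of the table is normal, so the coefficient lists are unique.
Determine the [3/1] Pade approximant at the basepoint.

The Pade approximant has numerator coefficients [-22/5, -55/4, -2541/400, 9317/8000]; denominator coefficients [1, 11/8].

Taylor coefficients needed (read off): a_0 = -22/5, a_1 = -77/10, a_2 = 847/200, a_3 = -9317/2000, a_4 = 102487/16000.
Write the denominator as Q(δ) = 1 + q1*δ. Requiring Q*f - P = O(δ^5) with deg P <= 3 kills the coefficients of δ^4..δ^4 in Q*f:
  δ^4: a_4 + q1*a_3 = 0, i.e. 102487/16000 + (-9317/2000)*q1 = 0.
Solving this linear system: q1 = 11/8.
The numerator is Q*f truncated at degree 3: P0 = a_0 = -22/5; P1 = a_1 + q1*a_0 = -55/4; P2 = a_2 + q1*a_1 = -2541/400; P3 = a_3 + q1*a_2 = 9317/8000.


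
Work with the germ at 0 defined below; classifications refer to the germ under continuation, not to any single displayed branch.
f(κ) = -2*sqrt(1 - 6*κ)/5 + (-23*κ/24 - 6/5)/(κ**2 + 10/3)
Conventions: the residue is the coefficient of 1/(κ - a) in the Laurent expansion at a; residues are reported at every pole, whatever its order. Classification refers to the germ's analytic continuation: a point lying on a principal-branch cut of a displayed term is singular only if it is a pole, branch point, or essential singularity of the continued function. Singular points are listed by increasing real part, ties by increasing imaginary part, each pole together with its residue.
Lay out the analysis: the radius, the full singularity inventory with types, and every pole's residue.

Denominator factor (κ**2 + 10/3): discriminant -40/3, complex-conjugate roots ((1/3)*sqrt(30))*i and -((1/3)*sqrt(30))*i; poles of order 1, moduli (1/3)*sqrt(30) and (1/3)*sqrt(30).
Branch term (-2/5)*sqrt(1 - κ/(1/6)): its argument vanishes at κ = 1/6, a square-root branch point, modulus 1/6.
The radius of convergence is the smallest modulus among the singular points: 1/6.
The branch term is analytic at -((1/3)*sqrt(30))*i and contributes nothing to the residue; only the rational part matters.
The factor κ**2 + 10/3 splits as (κ - a)(κ - a') with a = -((1/3)*sqrt(30))*i, a' = ((1/3)*sqrt(30))*i. At the order-1 pole a set g(κ) = (κ - a)*(rational part) = [-23*κ/24 - 6/5] / (κ - a').
Simple pole: residue = g(a) at a = -((1/3)*sqrt(30))*i, which is (-23/48) - ((3/50)*sqrt(30))*i.
The branch term is analytic at ((1/3)*sqrt(30))*i and contributes nothing to the residue; only the rational part matters.
The factor κ**2 + 10/3 splits as (κ - a)(κ - a') with a = ((1/3)*sqrt(30))*i, a' = -((1/3)*sqrt(30))*i. At the order-1 pole a set g(κ) = (κ - a)*(rational part) = [-23*κ/24 - 6/5] / (κ - a').
Simple pole: residue = g(a) at a = ((1/3)*sqrt(30))*i, which is (-23/48) + ((3/50)*sqrt(30))*i.
List the singular points by increasing real part (a conjugate pair: the negative imaginary part first).

Radius of convergence at 0: 1/6.
At -((1/3)*sqrt(30))*i: a pole of order 1; residue (-23/48) - ((3/50)*sqrt(30))*i.
At ((1/3)*sqrt(30))*i: a pole of order 1; residue (-23/48) + ((3/50)*sqrt(30))*i.
At 1/6: an algebraic (square-root) branch point.


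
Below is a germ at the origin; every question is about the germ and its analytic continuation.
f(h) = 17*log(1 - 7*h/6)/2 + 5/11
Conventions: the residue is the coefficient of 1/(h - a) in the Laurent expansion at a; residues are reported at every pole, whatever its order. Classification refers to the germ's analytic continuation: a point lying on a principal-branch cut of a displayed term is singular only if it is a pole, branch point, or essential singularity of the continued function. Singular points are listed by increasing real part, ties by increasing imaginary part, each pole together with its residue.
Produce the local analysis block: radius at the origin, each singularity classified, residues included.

Branch term (17/2)*log(1 - h/(6/7)): its argument vanishes at h = 6/7, a logarithmic branch point, modulus 6/7.
The radius of convergence is the smallest modulus among the singular points: 6/7.

Radius of convergence at 0: 6/7.
At 6/7: a logarithmic branch point.


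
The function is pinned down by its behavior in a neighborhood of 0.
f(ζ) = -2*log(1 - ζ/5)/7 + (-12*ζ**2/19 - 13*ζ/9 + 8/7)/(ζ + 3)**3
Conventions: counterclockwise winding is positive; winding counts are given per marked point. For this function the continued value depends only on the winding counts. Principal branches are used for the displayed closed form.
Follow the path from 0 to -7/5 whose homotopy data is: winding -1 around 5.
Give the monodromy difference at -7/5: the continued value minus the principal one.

The rational part is single-valued and drops out of the difference; each branch term changes only by its own monodromy.
(-2/7)*log(1 - ζ/(5)): each positive loop around 5 adds 2*pi*i to the log, so winding -1 contributes (-2/7)*(-1)*2*pi*i = (4/7)*pi*i.
Summing the contributions at ζ = -7/5 gives (4/7)*pi*i.

Continued minus principal equals (4/7)*pi*i.


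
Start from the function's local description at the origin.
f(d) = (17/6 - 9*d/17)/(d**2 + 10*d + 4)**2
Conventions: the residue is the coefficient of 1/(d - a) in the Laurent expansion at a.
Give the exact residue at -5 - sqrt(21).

The factor d**2 + 10*d + 4 splits as (d - a)(d - a') with a = -5 - sqrt(21), a' = -5 + sqrt(21). At the order-2 pole a set g(d) = (d - a)^2*f(d) = [17/6 - 9*d/17] / (d - a')^2.
Order-2 pole: residue = g'(a); g'(-5 - sqrt(21)) = (559/179928)*sqrt(21), so the residue is (559/179928)*sqrt(21).

The residue is (559/179928)*sqrt(21).


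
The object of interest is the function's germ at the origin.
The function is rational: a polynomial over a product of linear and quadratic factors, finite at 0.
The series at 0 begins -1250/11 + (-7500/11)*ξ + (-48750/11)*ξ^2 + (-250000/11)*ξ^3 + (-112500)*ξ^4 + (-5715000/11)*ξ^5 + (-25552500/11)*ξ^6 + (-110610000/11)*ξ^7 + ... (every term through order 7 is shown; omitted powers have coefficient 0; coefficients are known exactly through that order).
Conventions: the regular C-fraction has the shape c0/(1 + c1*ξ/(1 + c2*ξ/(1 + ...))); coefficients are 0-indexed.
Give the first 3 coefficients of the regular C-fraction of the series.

Taylor coefficients (read off): a_0 = -1250/11, a_1 = -7500/11, a_2 = -48750/11.
c0 = a_0 = -1250/11. Peel one level at a time: if S = 1 + c*ξ/S' with S'(0) = 1, then c is the ξ-coefficient of S and S' = c*ξ/(S - 1).
S_1 = c0/f = 1 + (-6)*ξ + (-3)*ξ^2 + ...; c1 = -6.
S_2 = c1*ξ/(S_1 - 1) = 1 + (-1/2)*ξ + ...; c2 = -1/2.

The regular C-fraction coefficients are [-1250/11, -6, -1/2].


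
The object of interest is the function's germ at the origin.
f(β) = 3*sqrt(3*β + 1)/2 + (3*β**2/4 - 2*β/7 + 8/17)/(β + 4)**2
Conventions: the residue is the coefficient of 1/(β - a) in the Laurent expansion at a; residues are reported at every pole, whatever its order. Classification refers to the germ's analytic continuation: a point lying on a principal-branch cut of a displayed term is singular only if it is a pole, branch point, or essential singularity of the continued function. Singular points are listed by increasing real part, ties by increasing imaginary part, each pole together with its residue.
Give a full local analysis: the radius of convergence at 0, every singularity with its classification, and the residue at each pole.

Denominator factor (β + 4)^2: pole of order 2 at -4, modulus 4.
Branch term (3/2)*sqrt(1 - β/(-1/3)): its argument vanishes at β = -1/3, a square-root branch point, modulus 1/3.
The radius of convergence is the smallest modulus among the singular points: 1/3.
The branch term is analytic at -4 and contributes nothing to the residue; only the rational part matters.
At the order-2 pole -4 set g(β) = (β - (-4))^2*(rational part) = 3*β**2/4 - 2*β/7 + 8/17.
Order-2 pole: residue = g'(a); g'(-4) = -44/7, so the residue is -44/7.
List the singular points by increasing real part (a conjugate pair: the negative imaginary part first).

Radius of convergence at 0: 1/3.
At -4: a pole of order 2; residue -44/7.
At -1/3: an algebraic (square-root) branch point.


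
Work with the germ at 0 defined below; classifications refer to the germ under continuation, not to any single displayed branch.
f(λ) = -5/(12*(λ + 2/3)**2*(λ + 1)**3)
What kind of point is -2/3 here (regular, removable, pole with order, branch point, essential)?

The denominator factor λ + 2/3 vanishes at -2/3 and appears to the power 2; the numerator there equals -5/12, nonzero, and no other factor vanishes.
Hence a pole whose order is the multiplicity, 2.

The point is a pole of order 2.


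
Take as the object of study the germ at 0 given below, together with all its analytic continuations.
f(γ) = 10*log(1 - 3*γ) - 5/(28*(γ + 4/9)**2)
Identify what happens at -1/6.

Denominator factors: γ + 4/9 = 5/18 at γ = -1/6 — none vanishes.
Branch term log(1 - γ/(1/3)): argument at -1/6 is 3/2, nonzero, so -1/6 is not its branch point (a point on a principal cut is still regular for the continued germ).
So the germ continues analytically to -1/6.

The point is a regular point.


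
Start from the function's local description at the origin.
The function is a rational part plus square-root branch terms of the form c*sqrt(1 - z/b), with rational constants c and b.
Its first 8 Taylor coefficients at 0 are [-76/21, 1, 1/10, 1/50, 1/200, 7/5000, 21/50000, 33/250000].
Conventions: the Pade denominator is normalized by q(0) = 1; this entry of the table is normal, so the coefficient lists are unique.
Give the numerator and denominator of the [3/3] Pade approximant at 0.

The Pade approximant has numerator coefficients [-76/21, 59/21, -108/175, 353/10500]; denominator coefficients [1, -1/2, 3/50, -1/1000].

Taylor coefficients needed (read off): a_0 = -76/21, a_1 = 1, a_2 = 1/10, a_3 = 1/50, a_4 = 1/200, a_5 = 7/5000, a_6 = 21/50000.
Write the denominator as Q(z) = 1 + q1*z + q2*z^2 + q3*z^3. Requiring Q*f - P = O(z^7) with deg P <= 3 kills the coefficients of z^4..z^6 in Q*f:
  z^4: a_4 + q1*a_3 + q2*a_2 + q3*a_1 = 0, i.e. 1/200 + (1/50)*q1 + (1/10)*q2 + (1)*q3 = 0.
  z^5: a_5 + q1*a_4 + q2*a_3 + q3*a_2 = 0, i.e. 7/5000 + (1/200)*q1 + (1/50)*q2 + (1/10)*q3 = 0.
  z^6: a_6 + q1*a_5 + q2*a_4 + q3*a_3 = 0, i.e. 21/50000 + (7/5000)*q1 + (1/200)*q2 + (1/50)*q3 = 0.
Solving this linear system: q1 = -1/2, q2 = 3/50, q3 = -1/1000.
The numerator is Q*f truncated at degree 3: P0 = a_0 = -76/21; P1 = a_1 + q1*a_0 = 59/21; P2 = a_2 + q1*a_1 + q2*a_0 = -108/175; P3 = a_3 + q1*a_2 + q2*a_1 + q3*a_0 = 353/10500.


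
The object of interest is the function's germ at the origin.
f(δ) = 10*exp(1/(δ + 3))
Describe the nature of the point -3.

The point is an essential singularity.

The exponent 1/(δ - (-3)) has a pole at -3, so exp(1/(δ - (-3))) takes every nonzero value near it: an essential singularity (not a pole of any order).


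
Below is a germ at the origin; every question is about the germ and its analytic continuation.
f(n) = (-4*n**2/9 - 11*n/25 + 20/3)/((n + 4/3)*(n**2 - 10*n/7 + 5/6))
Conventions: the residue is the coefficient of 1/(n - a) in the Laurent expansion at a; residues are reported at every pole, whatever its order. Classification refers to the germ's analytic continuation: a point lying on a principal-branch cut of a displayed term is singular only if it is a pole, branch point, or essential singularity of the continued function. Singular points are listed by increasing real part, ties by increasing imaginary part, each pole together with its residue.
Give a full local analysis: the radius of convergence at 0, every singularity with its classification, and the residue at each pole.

Radius of convergence at 0: (1/6)*sqrt(30).
At -4/3: a pole of order 1; residue 183232/128025.
At (5/7) - ((1/42)*sqrt(570))*i: a pole of order 1; residue (-40022/42675) + ((99143/972990)*sqrt(570))*i.
At (5/7) + ((1/42)*sqrt(570))*i: a pole of order 1; residue (-40022/42675) - ((99143/972990)*sqrt(570))*i.

Denominator factor (n**2 - 10*n/7 + 5/6): discriminant -190/147, complex-conjugate roots (5/7) + ((1/42)*sqrt(570))*i and (5/7) - ((1/42)*sqrt(570))*i; poles of order 1, moduli (1/6)*sqrt(30) and (1/6)*sqrt(30).
Denominator factor (n + 4/3): pole of order 1 at -4/3, modulus 4/3.
The radius of convergence is the smallest modulus among the singular points: (1/6)*sqrt(30).
At the order-1 pole -4/3 set g(n) = (n - (-4/3))*f(n) = (-4*n**2/9 - 11*n/25 + 20/3)/(n**2 - 10*n/7 + 5/6).
Simple pole: residue = g(a) at a = -4/3, which is 183232/128025.
The factor n**2 - 10*n/7 + 5/6 splits as (n - a)(n - a') with a = (5/7) - ((1/42)*sqrt(570))*i, a' = (5/7) + ((1/42)*sqrt(570))*i. At the order-1 pole a set g(n) = (n - a)*f(n) = [(-4*n**2/9 - 11*n/25 + 20/3)/(n + 4/3)] / (n - a').
Simple pole: residue = g(a) at a = (5/7) - ((1/42)*sqrt(570))*i, which is (-40022/42675) + ((99143/972990)*sqrt(570))*i.
The factor n**2 - 10*n/7 + 5/6 splits as (n - a)(n - a') with a = (5/7) + ((1/42)*sqrt(570))*i, a' = (5/7) - ((1/42)*sqrt(570))*i. At the order-1 pole a set g(n) = (n - a)*f(n) = [(-4*n**2/9 - 11*n/25 + 20/3)/(n + 4/3)] / (n - a').
Simple pole: residue = g(a) at a = (5/7) + ((1/42)*sqrt(570))*i, which is (-40022/42675) - ((99143/972990)*sqrt(570))*i.
List the singular points by increasing real part (a conjugate pair: the negative imaginary part first).


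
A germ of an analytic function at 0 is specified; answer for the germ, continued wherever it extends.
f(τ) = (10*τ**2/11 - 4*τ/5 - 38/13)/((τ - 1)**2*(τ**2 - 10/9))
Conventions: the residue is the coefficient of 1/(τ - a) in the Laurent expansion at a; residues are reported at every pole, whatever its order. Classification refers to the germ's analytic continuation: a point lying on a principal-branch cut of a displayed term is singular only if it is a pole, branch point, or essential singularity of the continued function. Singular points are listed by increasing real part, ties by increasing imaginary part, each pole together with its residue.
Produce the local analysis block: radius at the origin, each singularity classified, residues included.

Denominator factor (τ**2 - 10/9): discriminant 40/9, real irrational roots (1/3)*sqrt(10) and -(1/3)*sqrt(10); poles of order 1, moduli (1/3)*sqrt(10) and (1/3)*sqrt(10).
Denominator factor (τ - 1)^2: pole of order 2 at 1, modulus 1.
The radius of convergence is the smallest modulus among the singular points: 1.
The factor τ**2 - 10/9 splits as (τ - a)(τ - a') with a = -(1/3)*sqrt(10), a' = (1/3)*sqrt(10). At the order-1 pole a set g(τ) = (τ - a)*f(τ) = [(10*τ**2/11 - 4*τ/5 - 38/13)/(τ - 1)**2] / (τ - a').
Simple pole: residue = g(a) at a = -(1/3)*sqrt(10), which is -159696/715 + (20211/286)*sqrt(10).
At the order-2 pole 1 set g(τ) = (τ - (1))^2*f(τ) = (10*τ**2/11 - 4*τ/5 - 38/13)/(τ**2 - 10/9).
Order-2 pole: residue = g'(a); g'(1) = 319392/715, so the residue is 319392/715.
The factor τ**2 - 10/9 splits as (τ - a)(τ - a') with a = (1/3)*sqrt(10), a' = -(1/3)*sqrt(10). At the order-1 pole a set g(τ) = (τ - a)*f(τ) = [(10*τ**2/11 - 4*τ/5 - 38/13)/(τ - 1)**2] / (τ - a').
Simple pole: residue = g(a) at a = (1/3)*sqrt(10), which is -159696/715 - (20211/286)*sqrt(10).
List the singular points by increasing real part (a conjugate pair: the negative imaginary part first).

Radius of convergence at 0: 1.
At -(1/3)*sqrt(10): a pole of order 1; residue -159696/715 + (20211/286)*sqrt(10).
At 1: a pole of order 2; residue 319392/715.
At (1/3)*sqrt(10): a pole of order 1; residue -159696/715 - (20211/286)*sqrt(10).


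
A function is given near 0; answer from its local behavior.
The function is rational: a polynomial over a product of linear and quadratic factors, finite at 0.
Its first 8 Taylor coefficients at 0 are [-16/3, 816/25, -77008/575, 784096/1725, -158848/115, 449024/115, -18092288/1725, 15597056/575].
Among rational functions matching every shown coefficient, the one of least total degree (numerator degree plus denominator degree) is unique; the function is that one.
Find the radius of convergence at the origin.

The radius of convergence is 1/2.

No rational of total degree below 5 reproduces all 8 coefficients; solving the [2/3] Pade equations on them gives f(α) = (-6*α**2/23 + 2*α/25 - 2/3)/(α + 1/2)**3, whose expansion matches every shown term.
Denominator factor (α + 1/2)^3: pole of order 3 at -1/2, modulus 1/2.
The radius of convergence is the smallest modulus among the singular points: 1/2.


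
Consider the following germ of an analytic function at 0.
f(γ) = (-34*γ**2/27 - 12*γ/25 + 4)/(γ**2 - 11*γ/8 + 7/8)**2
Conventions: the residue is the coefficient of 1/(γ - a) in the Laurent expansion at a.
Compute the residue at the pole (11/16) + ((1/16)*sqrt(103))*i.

The residue is -((1775104/7161075)*sqrt(103))*i.

The factor γ**2 - 11*γ/8 + 7/8 splits as (γ - a)(γ - a') with a = (11/16) + ((1/16)*sqrt(103))*i, a' = (11/16) - ((1/16)*sqrt(103))*i. At the order-2 pole a set g(γ) = (γ - a)^2*f(γ) = [-34*γ**2/27 - 12*γ/25 + 4] / (γ - a')^2.
Order-2 pole: residue = g'(a); g'((11/16) + ((1/16)*sqrt(103))*i) = -((1775104/7161075)*sqrt(103))*i, so the residue is -((1775104/7161075)*sqrt(103))*i.


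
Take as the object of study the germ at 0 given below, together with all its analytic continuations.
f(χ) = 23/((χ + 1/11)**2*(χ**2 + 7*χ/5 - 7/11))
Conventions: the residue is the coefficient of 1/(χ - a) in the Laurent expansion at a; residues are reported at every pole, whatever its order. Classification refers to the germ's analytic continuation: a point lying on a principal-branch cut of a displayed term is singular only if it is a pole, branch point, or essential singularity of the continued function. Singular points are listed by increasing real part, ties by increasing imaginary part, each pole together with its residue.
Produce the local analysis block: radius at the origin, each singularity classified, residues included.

Radius of convergence at 0: 1/11.
At -7/10 - (1/110)*sqrt(13629): a pole of order 1; residue 10255355/417698 - (126055985/517527822)*sqrt(13629).
At -1/11: a pole of order 2; residue -10255355/208849.
At -7/10 + (1/110)*sqrt(13629): a pole of order 1; residue 10255355/417698 + (126055985/517527822)*sqrt(13629).

Denominator factor (χ**2 + 7*χ/5 - 7/11): discriminant 1239/275, real irrational roots -7/10 + (1/110)*sqrt(13629) and -7/10 - (1/110)*sqrt(13629); poles of order 1, moduli -7/10 + (1/110)*sqrt(13629) and 7/10 + (1/110)*sqrt(13629).
Denominator factor (χ + 1/11)^2: pole of order 2 at -1/11, modulus 1/11.
The radius of convergence is the smallest modulus among the singular points: 1/11.
The factor χ**2 + 7*χ/5 - 7/11 splits as (χ - a)(χ - a') with a = -7/10 - (1/110)*sqrt(13629), a' = -7/10 + (1/110)*sqrt(13629). At the order-1 pole a set g(χ) = (χ - a)*f(χ) = [23/(χ + 1/11)**2] / (χ - a').
Simple pole: residue = g(a) at a = -7/10 - (1/110)*sqrt(13629), which is 10255355/417698 - (126055985/517527822)*sqrt(13629).
At the order-2 pole -1/11 set g(χ) = (χ - (-1/11))^2*f(χ) = 23/(χ**2 + 7*χ/5 - 7/11).
Order-2 pole: residue = g'(a); g'(-1/11) = -10255355/208849, so the residue is -10255355/208849.
The factor χ**2 + 7*χ/5 - 7/11 splits as (χ - a)(χ - a') with a = -7/10 + (1/110)*sqrt(13629), a' = -7/10 - (1/110)*sqrt(13629). At the order-1 pole a set g(χ) = (χ - a)*f(χ) = [23/(χ + 1/11)**2] / (χ - a').
Simple pole: residue = g(a) at a = -7/10 + (1/110)*sqrt(13629), which is 10255355/417698 + (126055985/517527822)*sqrt(13629).
List the singular points by increasing real part (a conjugate pair: the negative imaginary part first).


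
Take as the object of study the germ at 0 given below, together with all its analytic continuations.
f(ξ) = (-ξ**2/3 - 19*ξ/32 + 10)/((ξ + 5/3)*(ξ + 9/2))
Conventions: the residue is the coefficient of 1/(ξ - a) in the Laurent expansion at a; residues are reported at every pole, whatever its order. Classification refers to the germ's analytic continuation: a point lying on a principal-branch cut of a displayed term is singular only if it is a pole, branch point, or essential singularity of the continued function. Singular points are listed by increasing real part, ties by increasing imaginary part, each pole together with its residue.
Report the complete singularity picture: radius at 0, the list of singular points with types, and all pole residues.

Radius of convergence at 0: 5/3.
At -9/2: a pole of order 1; residue -1137/544.
At -5/3: a pole of order 1; residue 8695/2448.

Denominator factor (ξ + 9/2): pole of order 1 at -9/2, modulus 9/2.
Denominator factor (ξ + 5/3): pole of order 1 at -5/3, modulus 5/3.
The radius of convergence is the smallest modulus among the singular points: 5/3.
At the order-1 pole -9/2 set g(ξ) = (ξ - (-9/2))*f(ξ) = (-ξ**2/3 - 19*ξ/32 + 10)/(ξ + 5/3).
Simple pole: residue = g(a) at a = -9/2, which is -1137/544.
At the order-1 pole -5/3 set g(ξ) = (ξ - (-5/3))*f(ξ) = (-ξ**2/3 - 19*ξ/32 + 10)/(ξ + 9/2).
Simple pole: residue = g(a) at a = -5/3, which is 8695/2448.
List the singular points by increasing real part (a conjugate pair: the negative imaginary part first).


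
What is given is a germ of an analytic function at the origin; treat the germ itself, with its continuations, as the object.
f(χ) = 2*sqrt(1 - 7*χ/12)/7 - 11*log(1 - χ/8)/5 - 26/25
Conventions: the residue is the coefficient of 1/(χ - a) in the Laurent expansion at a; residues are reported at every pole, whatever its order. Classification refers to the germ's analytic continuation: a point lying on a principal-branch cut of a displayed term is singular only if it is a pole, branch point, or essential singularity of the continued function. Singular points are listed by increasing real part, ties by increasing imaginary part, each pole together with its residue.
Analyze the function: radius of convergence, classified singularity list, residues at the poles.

Radius of convergence at 0: 12/7.
At 12/7: an algebraic (square-root) branch point.
At 8: a logarithmic branch point.

Branch term (2/7)*sqrt(1 - χ/(12/7)): its argument vanishes at χ = 12/7, a square-root branch point, modulus 12/7.
Branch term (-11/5)*log(1 - χ/(8)): its argument vanishes at χ = 8, a logarithmic branch point, modulus 8.
The radius of convergence is the smallest modulus among the singular points: 12/7.
List the singular points by increasing real part (a conjugate pair: the negative imaginary part first).


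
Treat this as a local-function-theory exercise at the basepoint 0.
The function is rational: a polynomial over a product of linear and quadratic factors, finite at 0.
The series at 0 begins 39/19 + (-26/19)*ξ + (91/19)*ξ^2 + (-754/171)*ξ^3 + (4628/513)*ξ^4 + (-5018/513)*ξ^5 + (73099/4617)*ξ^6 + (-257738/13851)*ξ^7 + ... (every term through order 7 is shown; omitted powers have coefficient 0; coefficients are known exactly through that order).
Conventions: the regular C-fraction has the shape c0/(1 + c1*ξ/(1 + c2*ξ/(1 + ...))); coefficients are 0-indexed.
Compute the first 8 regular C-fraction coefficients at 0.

The regular C-fraction coefficients are [39/19, 2/3, 17/6, -325/102, 1134/5525, 986/2275, 325/406, -63/58].

Taylor coefficients (read off): a_0 = 39/19, a_1 = -26/19, a_2 = 91/19, a_3 = -754/171, a_4 = 4628/513, a_5 = -5018/513, a_6 = 73099/4617, a_7 = -257738/13851.
c0 = a_0 = 39/19. Peel one level at a time: if S = 1 + c*ξ/S' with S'(0) = 1, then c is the ξ-coefficient of S and S' = c*ξ/(S - 1).
S_1 = c0/f = 1 + (2/3)*ξ + (-17/9)*ξ^2 + ...; c1 = 2/3.
S_2 = c1*ξ/(S_1 - 1) = 1 + (17/6)*ξ + (325/36)*ξ^2 + ...; c2 = 17/6.
S_3 = c2*ξ/(S_2 - 1) = 1 + (-325/102)*ξ + (189/289)*ξ^2 + ...; c3 = -325/102.
S_4 = c3*ξ/(S_3 - 1) = 1 + (1134/5525)*ξ + (-9396/105625)*ξ^2 + ...; c4 = 1134/5525.
S_5 = c4*ξ/(S_4 - 1) = 1 + (986/2275)*ξ + (-17/49)*ξ^2 + ...; c5 = 986/2275.
S_6 = c5*ξ/(S_5 - 1) = 1 + (325/406)*ξ + (2925/3364)*ξ^2 + ...; c6 = 325/406.
S_7 = c6*ξ/(S_6 - 1) = 1 + (-63/58)*ξ + ...; c7 = -63/58.


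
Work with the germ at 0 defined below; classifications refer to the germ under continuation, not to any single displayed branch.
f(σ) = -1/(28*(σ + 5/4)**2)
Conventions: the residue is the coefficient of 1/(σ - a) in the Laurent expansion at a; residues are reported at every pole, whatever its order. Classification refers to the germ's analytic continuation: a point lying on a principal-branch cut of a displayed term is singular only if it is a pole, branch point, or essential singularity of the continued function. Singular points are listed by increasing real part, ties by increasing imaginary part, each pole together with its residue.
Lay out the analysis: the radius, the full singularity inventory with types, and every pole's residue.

Radius of convergence at 0: 5/4.
At -5/4: a pole of order 2; residue 0.

Denominator factor (σ + 5/4)^2: pole of order 2 at -5/4, modulus 5/4.
The radius of convergence is the smallest modulus among the singular points: 5/4.
At the order-2 pole -5/4 set g(σ) = (σ - (-5/4))^2*f(σ) = -1/28.
Order-2 pole: residue = g'(a); g'(-5/4) = 0, so the residue is 0.


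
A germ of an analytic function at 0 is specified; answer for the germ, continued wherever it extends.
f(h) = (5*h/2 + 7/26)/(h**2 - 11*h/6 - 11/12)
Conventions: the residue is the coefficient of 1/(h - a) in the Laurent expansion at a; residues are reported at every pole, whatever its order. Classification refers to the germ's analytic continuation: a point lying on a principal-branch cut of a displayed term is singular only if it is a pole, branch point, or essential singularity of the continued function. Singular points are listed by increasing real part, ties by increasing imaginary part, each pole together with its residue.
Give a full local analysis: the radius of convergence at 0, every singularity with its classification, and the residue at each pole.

Denominator factor (h**2 - 11*h/6 - 11/12): discriminant 253/36, real irrational roots 11/12 + (1/12)*sqrt(253) and 11/12 - (1/12)*sqrt(253); poles of order 1, moduli 11/12 + (1/12)*sqrt(253) and -11/12 + (1/12)*sqrt(253).
The radius of convergence is the smallest modulus among the singular points: -11/12 + (1/12)*sqrt(253).
The factor h**2 - 11*h/6 - 11/12 splits as (h - a)(h - a') with a = 11/12 - (1/12)*sqrt(253), a' = 11/12 + (1/12)*sqrt(253). At the order-1 pole a set g(h) = (h - a)*f(h) = [5*h/2 + 7/26] / (h - a').
Simple pole: residue = g(a) at a = 11/12 - (1/12)*sqrt(253), which is 5/4 - (799/13156)*sqrt(253).
The factor h**2 - 11*h/6 - 11/12 splits as (h - a)(h - a') with a = 11/12 + (1/12)*sqrt(253), a' = 11/12 - (1/12)*sqrt(253). At the order-1 pole a set g(h) = (h - a)*f(h) = [5*h/2 + 7/26] / (h - a').
Simple pole: residue = g(a) at a = 11/12 + (1/12)*sqrt(253), which is 5/4 + (799/13156)*sqrt(253).
List the singular points by increasing real part (a conjugate pair: the negative imaginary part first).

Radius of convergence at 0: -11/12 + (1/12)*sqrt(253).
At 11/12 - (1/12)*sqrt(253): a pole of order 1; residue 5/4 - (799/13156)*sqrt(253).
At 11/12 + (1/12)*sqrt(253): a pole of order 1; residue 5/4 + (799/13156)*sqrt(253).


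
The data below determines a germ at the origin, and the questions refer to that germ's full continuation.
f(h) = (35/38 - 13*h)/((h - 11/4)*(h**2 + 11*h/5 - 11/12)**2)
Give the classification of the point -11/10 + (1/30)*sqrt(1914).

The point is a pole of order 2.

The denominator factor h**2 + 11*h/5 - 11/12 vanishes at -11/10 + (1/30)*sqrt(1914) and appears to the power 2; the numerator there equals 1446/95 - (13/30)*sqrt(1914), nonzero, and no other factor vanishes.
Hence a pole whose order is the multiplicity, 2.


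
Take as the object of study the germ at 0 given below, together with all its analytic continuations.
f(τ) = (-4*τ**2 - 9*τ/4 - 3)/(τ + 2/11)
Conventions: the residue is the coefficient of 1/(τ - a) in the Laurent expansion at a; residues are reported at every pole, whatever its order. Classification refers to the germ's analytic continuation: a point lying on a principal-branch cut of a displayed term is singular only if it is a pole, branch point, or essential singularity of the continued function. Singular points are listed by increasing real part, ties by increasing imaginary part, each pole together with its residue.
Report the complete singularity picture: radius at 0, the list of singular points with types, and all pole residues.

Radius of convergence at 0: 2/11.
At -2/11: a pole of order 1; residue -659/242.

Denominator factor (τ + 2/11): pole of order 1 at -2/11, modulus 2/11.
The radius of convergence is the smallest modulus among the singular points: 2/11.
At the order-1 pole -2/11 set g(τ) = (τ - (-2/11))*f(τ) = -4*τ**2 - 9*τ/4 - 3.
Simple pole: residue = g(a) at a = -2/11, which is -659/242.


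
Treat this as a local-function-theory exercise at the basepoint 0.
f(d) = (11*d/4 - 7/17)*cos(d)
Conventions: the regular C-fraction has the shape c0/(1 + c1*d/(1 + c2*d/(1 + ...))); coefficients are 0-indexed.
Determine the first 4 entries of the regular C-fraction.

Taylor coefficients (expand at 0): a_0 = -7/17, a_1 = 11/4, a_2 = 7/34, a_3 = -11/8.
c0 = a_0 = -7/17. Peel one level at a time: if S = 1 + c*d/S' with S'(0) = 1, then c is the d-coefficient of S and S' = c*d/(S - 1).
S_1 = c0/f = 1 + (187/28)*d + (35361/784)*d^2 + ...; c1 = 187/28.
S_2 = c1*d/(S_1 - 1) = 1 + (-35361/5236)*d + (35361/69938)*d^2 + ...; c2 = -35361/5236.
S_3 = c2*d/(S_2 - 1) = 1 + (14/187)*d + ...; c3 = 14/187.

The regular C-fraction coefficients are [-7/17, 187/28, -35361/5236, 14/187].


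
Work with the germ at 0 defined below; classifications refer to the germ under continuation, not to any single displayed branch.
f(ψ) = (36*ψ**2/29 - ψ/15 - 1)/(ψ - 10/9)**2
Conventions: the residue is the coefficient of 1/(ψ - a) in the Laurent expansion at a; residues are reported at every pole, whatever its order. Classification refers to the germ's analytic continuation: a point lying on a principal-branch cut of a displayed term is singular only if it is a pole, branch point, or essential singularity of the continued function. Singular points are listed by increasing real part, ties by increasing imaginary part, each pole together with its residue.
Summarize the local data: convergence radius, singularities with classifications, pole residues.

Denominator factor (ψ - 10/9)^2: pole of order 2 at 10/9, modulus 10/9.
The radius of convergence is the smallest modulus among the singular points: 10/9.
At the order-2 pole 10/9 set g(ψ) = (ψ - (10/9))^2*f(ψ) = 36*ψ**2/29 - ψ/15 - 1.
Order-2 pole: residue = g'(a); g'(10/9) = 1171/435, so the residue is 1171/435.

Radius of convergence at 0: 10/9.
At 10/9: a pole of order 2; residue 1171/435.


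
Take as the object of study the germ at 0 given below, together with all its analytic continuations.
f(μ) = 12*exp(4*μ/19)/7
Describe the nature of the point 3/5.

The point is a regular point.

There is no denominator, hence no pole anywhere.
The factor exp(4*μ/19) is entire.
So the germ continues analytically to 3/5.


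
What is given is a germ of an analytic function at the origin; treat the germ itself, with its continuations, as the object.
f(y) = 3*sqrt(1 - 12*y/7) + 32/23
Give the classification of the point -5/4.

There is no denominator, hence no pole anywhere.
Branch term sqrt(1 - y/(7/12)): argument at -5/4 is 22/7, nonzero, so -5/4 is not its branch point (a point on a principal cut is still regular for the continued germ).
So the germ continues analytically to -5/4.

The point is a regular point.


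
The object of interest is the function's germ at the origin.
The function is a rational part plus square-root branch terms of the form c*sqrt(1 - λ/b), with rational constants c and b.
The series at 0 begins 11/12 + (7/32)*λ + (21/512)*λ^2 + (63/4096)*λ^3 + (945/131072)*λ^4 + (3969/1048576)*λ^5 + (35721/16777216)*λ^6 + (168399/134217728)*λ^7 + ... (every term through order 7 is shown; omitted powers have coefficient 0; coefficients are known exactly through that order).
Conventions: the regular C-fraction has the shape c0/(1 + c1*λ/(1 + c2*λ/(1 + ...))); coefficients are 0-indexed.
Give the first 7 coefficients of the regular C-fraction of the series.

Taylor coefficients (read off): a_0 = 11/12, a_1 = 7/32, a_2 = 21/512, a_3 = 63/4096, a_4 = 945/131072, a_5 = 3969/1048576, a_6 = 35721/16777216.
c0 = a_0 = 11/12. Peel one level at a time: if S = 1 + c*λ/S' with S'(0) = 1, then c is the λ-coefficient of S and S' = c*λ/(S - 1).
S_1 = c0/f = 1 + (-21/88)*λ + (189/15488)*λ^2 + ...; c1 = -21/88.
S_2 = c1*λ/(S_1 - 1) = 1 + (9/176)*λ + (-9/256)*λ^2 + ...; c2 = 9/176.
S_3 = c2*λ/(S_2 - 1) = 1 + (11/16)*λ + (187/256)*λ^2 + ...; c3 = 11/16.
S_4 = c3*λ/(S_3 - 1) = 1 + (-17/16)*λ + (-9/256)*λ^2 + ...; c4 = -17/16.
S_5 = c4*λ/(S_4 - 1) = 1 + (-9/272)*λ + (-837/73984)*λ^2 + ...; c5 = -9/272.
S_6 = c5*λ/(S_5 - 1) = 1 + (-93/272)*λ + ...; c6 = -93/272.

The regular C-fraction coefficients are [11/12, -21/88, 9/176, 11/16, -17/16, -9/272, -93/272].


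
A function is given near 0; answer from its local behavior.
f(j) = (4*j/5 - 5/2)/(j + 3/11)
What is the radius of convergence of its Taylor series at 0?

Denominator factor (j + 3/11): pole of order 1 at -3/11, modulus 3/11.
The radius of convergence is the smallest modulus among the singular points: 3/11.

The radius of convergence is 3/11.


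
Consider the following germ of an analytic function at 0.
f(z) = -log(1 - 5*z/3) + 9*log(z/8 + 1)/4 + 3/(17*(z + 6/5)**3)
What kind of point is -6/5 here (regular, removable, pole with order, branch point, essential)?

The point is a pole of order 3.

The denominator factor z + 6/5 vanishes at -6/5 and appears to the power 3; the numerator there equals 3/17, nonzero, and no other factor vanishes.
The branch terms are analytic at this point.
Hence a pole whose order is the multiplicity, 3.


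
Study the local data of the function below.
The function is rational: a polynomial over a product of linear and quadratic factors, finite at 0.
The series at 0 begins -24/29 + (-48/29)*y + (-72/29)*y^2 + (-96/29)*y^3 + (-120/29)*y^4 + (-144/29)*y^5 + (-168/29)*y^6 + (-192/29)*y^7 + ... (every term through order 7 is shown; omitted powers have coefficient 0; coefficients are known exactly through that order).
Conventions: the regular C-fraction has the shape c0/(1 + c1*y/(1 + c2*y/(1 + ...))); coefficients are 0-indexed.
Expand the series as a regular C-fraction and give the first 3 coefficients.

Taylor coefficients (read off): a_0 = -24/29, a_1 = -48/29, a_2 = -72/29.
c0 = a_0 = -24/29. Peel one level at a time: if S = 1 + c*y/S' with S'(0) = 1, then c is the y-coefficient of S and S' = c*y/(S - 1).
S_1 = c0/f = 1 + (-2)*y + (1)*y^2 + ...; c1 = -2.
S_2 = c1*y/(S_1 - 1) = 1 + (1/2)*y + ...; c2 = 1/2.

The regular C-fraction coefficients are [-24/29, -2, 1/2].


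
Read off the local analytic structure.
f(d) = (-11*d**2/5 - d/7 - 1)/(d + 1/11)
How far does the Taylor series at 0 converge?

The radius of convergence is 1/11.

Denominator factor (d + 1/11): pole of order 1 at -1/11, modulus 1/11.
The radius of convergence is the smallest modulus among the singular points: 1/11.


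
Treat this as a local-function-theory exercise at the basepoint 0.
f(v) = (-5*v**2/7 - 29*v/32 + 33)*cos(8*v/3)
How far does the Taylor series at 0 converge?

The radius of convergence is infinite.

The factor cos(8*v/3) is entire and contributes no finite singular point.
The polynomial part has no poles.
No finite singular points: the Taylor series at 0 converges everywhere.


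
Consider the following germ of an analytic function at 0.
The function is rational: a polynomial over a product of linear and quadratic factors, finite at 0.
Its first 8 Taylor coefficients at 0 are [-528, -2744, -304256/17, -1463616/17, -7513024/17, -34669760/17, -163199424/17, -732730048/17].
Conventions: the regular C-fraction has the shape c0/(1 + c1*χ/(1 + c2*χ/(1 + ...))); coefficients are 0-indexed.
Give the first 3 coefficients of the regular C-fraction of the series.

Taylor coefficients (read off): a_0 = -528, a_1 = -2744, a_2 = -304256/17.
c0 = a_0 = -528. Peel one level at a time: if S = 1 + c*χ/S' with S'(0) = 1, then c is the χ-coefficient of S and S' = c*χ/(S - 1).
S_1 = c0/f = 1 + (-343/66)*χ + (-510079/74052)*χ^2 + ...; c1 = -343/66.
S_2 = c1*χ/(S_1 - 1) = 1 + (-510079/384846)*χ + ...; c2 = -510079/384846.

The regular C-fraction coefficients are [-528, -343/66, -510079/384846].


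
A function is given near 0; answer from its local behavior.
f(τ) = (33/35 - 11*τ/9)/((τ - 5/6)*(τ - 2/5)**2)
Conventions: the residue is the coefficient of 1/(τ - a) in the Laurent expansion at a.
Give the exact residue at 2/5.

At the order-2 pole 2/5 set g(τ) = (τ - (2/5))^2*f(τ) = (33/35 - 11*τ/9)/(τ - 5/6).
Order-2 pole: residue = g'(a); g'(2/5) = 110/273, so the residue is 110/273.

The residue is 110/273.
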